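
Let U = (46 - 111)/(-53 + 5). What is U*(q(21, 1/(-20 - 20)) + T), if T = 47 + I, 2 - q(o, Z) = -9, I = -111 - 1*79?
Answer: -715/4 ≈ -178.75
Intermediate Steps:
I = -190 (I = -111 - 79 = -190)
q(o, Z) = 11 (q(o, Z) = 2 - 1*(-9) = 2 + 9 = 11)
U = 65/48 (U = -65/(-48) = -65*(-1/48) = 65/48 ≈ 1.3542)
T = -143 (T = 47 - 190 = -143)
U*(q(21, 1/(-20 - 20)) + T) = 65*(11 - 143)/48 = (65/48)*(-132) = -715/4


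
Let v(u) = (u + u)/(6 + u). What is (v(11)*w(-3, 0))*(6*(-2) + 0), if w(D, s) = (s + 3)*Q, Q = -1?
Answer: 792/17 ≈ 46.588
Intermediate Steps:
w(D, s) = -3 - s (w(D, s) = (s + 3)*(-1) = (3 + s)*(-1) = -3 - s)
v(u) = 2*u/(6 + u) (v(u) = (2*u)/(6 + u) = 2*u/(6 + u))
(v(11)*w(-3, 0))*(6*(-2) + 0) = ((2*11/(6 + 11))*(-3 - 1*0))*(6*(-2) + 0) = ((2*11/17)*(-3 + 0))*(-12 + 0) = ((2*11*(1/17))*(-3))*(-12) = ((22/17)*(-3))*(-12) = -66/17*(-12) = 792/17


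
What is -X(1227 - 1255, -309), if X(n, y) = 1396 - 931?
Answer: -465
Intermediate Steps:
X(n, y) = 465
-X(1227 - 1255, -309) = -1*465 = -465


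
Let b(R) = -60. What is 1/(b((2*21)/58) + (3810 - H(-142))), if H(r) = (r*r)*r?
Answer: 1/2867038 ≈ 3.4879e-7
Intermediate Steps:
H(r) = r³ (H(r) = r²*r = r³)
1/(b((2*21)/58) + (3810 - H(-142))) = 1/(-60 + (3810 - 1*(-142)³)) = 1/(-60 + (3810 - 1*(-2863288))) = 1/(-60 + (3810 + 2863288)) = 1/(-60 + 2867098) = 1/2867038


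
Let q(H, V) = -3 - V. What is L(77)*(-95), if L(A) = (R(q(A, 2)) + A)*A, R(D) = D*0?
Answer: -563255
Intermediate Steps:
R(D) = 0
L(A) = A² (L(A) = (0 + A)*A = A*A = A²)
L(77)*(-95) = 77²*(-95) = 5929*(-95) = -563255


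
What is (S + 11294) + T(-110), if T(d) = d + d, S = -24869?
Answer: -13795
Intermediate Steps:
T(d) = 2*d
(S + 11294) + T(-110) = (-24869 + 11294) + 2*(-110) = -13575 - 220 = -13795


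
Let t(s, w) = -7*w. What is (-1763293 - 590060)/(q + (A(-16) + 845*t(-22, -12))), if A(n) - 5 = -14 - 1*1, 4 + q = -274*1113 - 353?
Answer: 2353353/234349 ≈ 10.042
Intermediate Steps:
q = -305319 (q = -4 + (-274*1113 - 353) = -4 + (-304962 - 353) = -4 - 305315 = -305319)
A(n) = -10 (A(n) = 5 + (-14 - 1*1) = 5 + (-14 - 1) = 5 - 15 = -10)
(-1763293 - 590060)/(q + (A(-16) + 845*t(-22, -12))) = (-1763293 - 590060)/(-305319 + (-10 + 845*(-7*(-12)))) = -2353353/(-305319 + (-10 + 845*84)) = -2353353/(-305319 + (-10 + 70980)) = -2353353/(-305319 + 70970) = -2353353/(-234349) = -2353353*(-1/234349) = 2353353/234349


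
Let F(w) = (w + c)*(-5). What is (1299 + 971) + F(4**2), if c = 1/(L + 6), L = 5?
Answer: 24085/11 ≈ 2189.5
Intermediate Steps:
c = 1/11 (c = 1/(5 + 6) = 1/11 ≈ 0.090909)
F(w) = -5/11 - 5*w (F(w) = (w + 1/11)*(-5) = (1/11 + w)*(-5) = -5/11 - 5*w)
(1299 + 971) + F(4**2) = (1299 + 971) + (-5/11 - 5*4**2) = 2270 + (-5/11 - 5*16) = 2270 + (-5/11 - 80) = 2270 - 885/11 = 24085/11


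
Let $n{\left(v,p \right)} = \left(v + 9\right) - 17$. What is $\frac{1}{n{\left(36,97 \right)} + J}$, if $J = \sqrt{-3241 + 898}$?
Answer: $\frac{28}{3127} - \frac{i \sqrt{2343}}{3127} \approx 0.0089543 - 0.01548 i$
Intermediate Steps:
$n{\left(v,p \right)} = -8 + v$ ($n{\left(v,p \right)} = \left(9 + v\right) - 17 = -8 + v$)
$J = i \sqrt{2343}$ ($J = \sqrt{-2343} = i \sqrt{2343} \approx 48.405 i$)
$\frac{1}{n{\left(36,97 \right)} + J} = \frac{1}{\left(-8 + 36\right) + i \sqrt{2343}} = \frac{1}{28 + i \sqrt{2343}}$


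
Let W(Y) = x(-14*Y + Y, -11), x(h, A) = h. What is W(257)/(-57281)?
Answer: 3341/57281 ≈ 0.058326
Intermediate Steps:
W(Y) = -13*Y (W(Y) = -14*Y + Y = -13*Y)
W(257)/(-57281) = -13*257/(-57281) = -3341*(-1/57281) = 3341/57281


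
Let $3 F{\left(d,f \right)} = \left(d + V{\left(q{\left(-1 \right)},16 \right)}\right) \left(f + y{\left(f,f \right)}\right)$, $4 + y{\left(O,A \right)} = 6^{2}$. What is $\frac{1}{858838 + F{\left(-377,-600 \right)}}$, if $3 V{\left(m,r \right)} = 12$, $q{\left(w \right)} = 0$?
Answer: $\frac{3}{2788378} \approx 1.0759 \cdot 10^{-6}$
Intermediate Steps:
$y{\left(O,A \right)} = 32$ ($y{\left(O,A \right)} = -4 + 6^{2} = -4 + 36 = 32$)
$V{\left(m,r \right)} = 4$ ($V{\left(m,r \right)} = \frac{1}{3} \cdot 12 = 4$)
$F{\left(d,f \right)} = \frac{\left(4 + d\right) \left(32 + f\right)}{3}$ ($F{\left(d,f \right)} = \frac{\left(d + 4\right) \left(f + 32\right)}{3} = \frac{\left(4 + d\right) \left(32 + f\right)}{3}$)
$\frac{1}{858838 + F{\left(-377,-600 \right)}} = \frac{1}{858838 + \left(\frac{128}{3} + \frac{4}{3} \left(-600\right) + \frac{32}{3} \left(-377\right) + \frac{1}{3} \left(-377\right) \left(-600\right)\right)} = \frac{1}{858838 + \left(\frac{128}{3} - 800 - \frac{12064}{3} + 75400\right)} = \frac{1}{858838 + \frac{211864}{3}} = \frac{1}{\frac{2788378}{3}} = \frac{3}{2788378}$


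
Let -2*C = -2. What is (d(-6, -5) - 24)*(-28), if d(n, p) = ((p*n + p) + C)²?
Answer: -18256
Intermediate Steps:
C = 1 (C = -½*(-2) = 1)
d(n, p) = (1 + p + n*p)² (d(n, p) = ((p*n + p) + 1)² = ((n*p + p) + 1)² = ((p + n*p) + 1)² = (1 + p + n*p)²)
(d(-6, -5) - 24)*(-28) = ((1 - 5 - 6*(-5))² - 24)*(-28) = ((1 - 5 + 30)² - 24)*(-28) = (26² - 24)*(-28) = (676 - 24)*(-28) = 652*(-28) = -18256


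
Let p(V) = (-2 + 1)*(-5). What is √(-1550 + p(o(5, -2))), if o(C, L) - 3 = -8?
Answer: I*√1545 ≈ 39.307*I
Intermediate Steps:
o(C, L) = -5 (o(C, L) = 3 - 8 = -5)
p(V) = 5 (p(V) = -1*(-5) = 5)
√(-1550 + p(o(5, -2))) = √(-1550 + 5) = √(-1545) = I*√1545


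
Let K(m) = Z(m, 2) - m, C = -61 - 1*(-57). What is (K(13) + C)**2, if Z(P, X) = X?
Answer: 225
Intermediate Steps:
C = -4 (C = -61 + 57 = -4)
K(m) = 2 - m
(K(13) + C)**2 = ((2 - 1*13) - 4)**2 = ((2 - 13) - 4)**2 = (-11 - 4)**2 = (-15)**2 = 225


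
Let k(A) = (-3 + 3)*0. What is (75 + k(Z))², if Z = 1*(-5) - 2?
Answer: 5625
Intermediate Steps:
Z = -7 (Z = -5 - 2 = -7)
k(A) = 0 (k(A) = 0*0 = 0)
(75 + k(Z))² = (75 + 0)² = 75² = 5625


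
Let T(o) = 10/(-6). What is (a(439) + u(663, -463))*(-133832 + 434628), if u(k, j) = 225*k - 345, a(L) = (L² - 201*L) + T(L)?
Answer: 228584205076/3 ≈ 7.6195e+10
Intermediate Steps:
T(o) = -5/3 (T(o) = 10*(-⅙) = -5/3)
a(L) = -5/3 + L² - 201*L (a(L) = (L² - 201*L) - 5/3 = -5/3 + L² - 201*L)
u(k, j) = -345 + 225*k
(a(439) + u(663, -463))*(-133832 + 434628) = ((-5/3 + 439² - 201*439) + (-345 + 225*663))*(-133832 + 434628) = ((-5/3 + 192721 - 88239) + (-345 + 149175))*300796 = (313441/3 + 148830)*300796 = (759931/3)*300796 = 228584205076/3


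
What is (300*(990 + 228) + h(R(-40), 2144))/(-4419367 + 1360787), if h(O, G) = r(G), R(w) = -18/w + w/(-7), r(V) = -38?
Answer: -182681/1529290 ≈ -0.11945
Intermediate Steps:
R(w) = -18/w - w/7 (R(w) = -18/w + w*(-⅐) = -18/w - w/7)
h(O, G) = -38
(300*(990 + 228) + h(R(-40), 2144))/(-4419367 + 1360787) = (300*(990 + 228) - 38)/(-4419367 + 1360787) = (300*1218 - 38)/(-3058580) = (365400 - 38)*(-1/3058580) = 365362*(-1/3058580) = -182681/1529290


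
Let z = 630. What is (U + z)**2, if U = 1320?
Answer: 3802500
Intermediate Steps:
(U + z)**2 = (1320 + 630)**2 = 1950**2 = 3802500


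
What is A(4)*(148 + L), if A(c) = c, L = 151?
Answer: 1196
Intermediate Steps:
A(4)*(148 + L) = 4*(148 + 151) = 4*299 = 1196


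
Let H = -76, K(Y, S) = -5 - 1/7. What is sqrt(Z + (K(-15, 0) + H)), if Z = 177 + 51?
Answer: 2*sqrt(1799)/7 ≈ 12.118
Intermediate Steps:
K(Y, S) = -36/7 (K(Y, S) = -5 - 1*1/7 = -5 - 1/7 = -36/7)
Z = 228
sqrt(Z + (K(-15, 0) + H)) = sqrt(228 + (-36/7 - 76)) = sqrt(228 - 568/7) = sqrt(1028/7) = 2*sqrt(1799)/7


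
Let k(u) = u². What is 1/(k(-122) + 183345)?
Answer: 1/198229 ≈ 5.0447e-6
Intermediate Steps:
1/(k(-122) + 183345) = 1/((-122)² + 183345) = 1/(14884 + 183345) = 1/198229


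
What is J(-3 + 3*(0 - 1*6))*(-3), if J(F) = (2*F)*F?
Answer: -2646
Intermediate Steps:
J(F) = 2*F**2
J(-3 + 3*(0 - 1*6))*(-3) = (2*(-3 + 3*(0 - 1*6))**2)*(-3) = (2*(-3 + 3*(0 - 6))**2)*(-3) = (2*(-3 + 3*(-6))**2)*(-3) = (2*(-3 - 18)**2)*(-3) = (2*(-21)**2)*(-3) = (2*441)*(-3) = 882*(-3) = -2646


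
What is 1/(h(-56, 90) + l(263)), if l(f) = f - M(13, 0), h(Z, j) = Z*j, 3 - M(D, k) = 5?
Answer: -1/4775 ≈ -0.00020942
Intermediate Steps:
M(D, k) = -2 (M(D, k) = 3 - 1*5 = 3 - 5 = -2)
l(f) = 2 + f (l(f) = f - 1*(-2) = f + 2 = 2 + f)
1/(h(-56, 90) + l(263)) = 1/(-56*90 + (2 + 263)) = 1/(-5040 + 265) = 1/(-4775) = -1/4775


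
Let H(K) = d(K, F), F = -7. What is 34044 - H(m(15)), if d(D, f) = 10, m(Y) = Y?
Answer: 34034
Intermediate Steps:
H(K) = 10
34044 - H(m(15)) = 34044 - 1*10 = 34044 - 10 = 34034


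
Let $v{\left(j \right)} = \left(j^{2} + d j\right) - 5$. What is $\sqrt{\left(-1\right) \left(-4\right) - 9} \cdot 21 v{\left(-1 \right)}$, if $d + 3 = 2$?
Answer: $- 63 i \sqrt{5} \approx - 140.87 i$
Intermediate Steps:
$d = -1$ ($d = -3 + 2 = -1$)
$v{\left(j \right)} = -5 + j^{2} - j$ ($v{\left(j \right)} = \left(j^{2} - j\right) - 5 = -5 + j^{2} - j$)
$\sqrt{\left(-1\right) \left(-4\right) - 9} \cdot 21 v{\left(-1 \right)} = \sqrt{\left(-1\right) \left(-4\right) - 9} \cdot 21 \left(-5 + \left(-1\right)^{2} - -1\right) = \sqrt{4 - 9} \cdot 21 \left(-5 + 1 + 1\right) = \sqrt{-5} \cdot 21 \left(-3\right) = i \sqrt{5} \cdot 21 \left(-3\right) = 21 i \sqrt{5} \left(-3\right) = - 63 i \sqrt{5}$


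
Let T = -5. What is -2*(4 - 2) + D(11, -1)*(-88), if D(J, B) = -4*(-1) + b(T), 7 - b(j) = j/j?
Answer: -884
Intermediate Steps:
b(j) = 6 (b(j) = 7 - j/j = 7 - 1*1 = 7 - 1 = 6)
D(J, B) = 10 (D(J, B) = -4*(-1) + 6 = 4 + 6 = 10)
-2*(4 - 2) + D(11, -1)*(-88) = -2*(4 - 2) + 10*(-88) = -2*2 - 880 = -4 - 880 = -884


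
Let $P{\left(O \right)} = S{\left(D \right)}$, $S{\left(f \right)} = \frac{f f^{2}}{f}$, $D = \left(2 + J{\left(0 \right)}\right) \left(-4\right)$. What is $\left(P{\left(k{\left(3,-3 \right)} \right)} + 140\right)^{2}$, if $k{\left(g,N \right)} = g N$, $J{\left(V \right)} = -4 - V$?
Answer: $41616$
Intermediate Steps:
$D = 8$ ($D = \left(2 - 4\right) \left(-4\right) = \left(-2\right) \left(-4\right) = 8$)
$k{\left(g,N \right)} = N g$
$S{\left(f \right)} = f^{2}$ ($S{\left(f \right)} = \frac{f^{3}}{f} = f^{2}$)
$P{\left(O \right)} = 64$ ($P{\left(O \right)} = 8^{2} = 64$)
$\left(P{\left(k{\left(3,-3 \right)} \right)} + 140\right)^{2} = \left(64 + 140\right)^{2} = 204^{2} = 41616$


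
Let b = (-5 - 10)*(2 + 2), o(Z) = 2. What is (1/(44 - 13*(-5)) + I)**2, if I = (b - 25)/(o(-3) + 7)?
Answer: 85673536/962361 ≈ 89.024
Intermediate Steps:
b = -60 (b = -15*4 = -60)
I = -85/9 (I = (-60 - 25)/(2 + 7) = -85/9 ≈ -9.4444)
(1/(44 - 13*(-5)) + I)**2 = (1/(44 - 13*(-5)) - 85/9)**2 = (1/(44 + 65) - 85/9)**2 = (1/109 - 85/9)**2 = (-9256/981)**2 = 85673536/962361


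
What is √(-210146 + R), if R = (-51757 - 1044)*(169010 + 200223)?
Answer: I*√19496081779 ≈ 1.3963e+5*I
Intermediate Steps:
R = -19495871633 (R = -52801*369233 = -19495871633)
√(-210146 + R) = √(-210146 - 19495871633) = √(-19496081779) = I*√19496081779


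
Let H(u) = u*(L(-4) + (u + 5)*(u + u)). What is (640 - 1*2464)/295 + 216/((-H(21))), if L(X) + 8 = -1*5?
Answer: -13797912/2228135 ≈ -6.1926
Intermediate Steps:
L(X) = -13 (L(X) = -8 - 1*5 = -8 - 5 = -13)
H(u) = u*(-13 + 2*u*(5 + u)) (H(u) = u*(-13 + (u + 5)*(u + u)) = u*(-13 + (5 + u)*(2*u)) = u*(-13 + 2*u*(5 + u)))
(640 - 1*2464)/295 + 216/((-H(21))) = (640 - 1*2464)/295 + 216/((-21*(-13 + 2*21² + 10*21))) = (640 - 2464)*(1/295) + 216/((-21*(-13 + 2*441 + 210))) = -1824*1/295 + 216/((-21*(-13 + 882 + 210))) = -1824/295 + 216/((-21*1079)) = -1824/295 + 216/((-1*22659)) = -1824/295 + 216/(-22659) = -1824/295 + 216*(-1/22659) = -1824/295 - 72/7553 = -13797912/2228135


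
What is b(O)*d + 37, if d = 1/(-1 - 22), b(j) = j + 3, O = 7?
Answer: 841/23 ≈ 36.565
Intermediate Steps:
b(j) = 3 + j
d = -1/23 (d = 1/(-23) = -1/23 ≈ -0.043478)
b(O)*d + 37 = (3 + 7)*(-1/23) + 37 = 10*(-1/23) + 37 = -10/23 + 37 = 841/23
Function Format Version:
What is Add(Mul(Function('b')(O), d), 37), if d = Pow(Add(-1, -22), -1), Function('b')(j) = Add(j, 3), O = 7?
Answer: Rational(841, 23) ≈ 36.565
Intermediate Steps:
Function('b')(j) = Add(3, j)
d = Rational(-1, 23) (d = Pow(-23, -1) = Rational(-1, 23) ≈ -0.043478)
Add(Mul(Function('b')(O), d), 37) = Add(Mul(Add(3, 7), Rational(-1, 23)), 37) = Add(Mul(10, Rational(-1, 23)), 37) = Add(Rational(-10, 23), 37) = Rational(841, 23)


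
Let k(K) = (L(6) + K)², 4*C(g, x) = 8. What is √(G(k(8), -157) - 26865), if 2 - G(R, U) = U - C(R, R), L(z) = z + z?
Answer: 4*I*√1669 ≈ 163.41*I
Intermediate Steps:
C(g, x) = 2 (C(g, x) = (¼)*8 = 2)
L(z) = 2*z
k(K) = (12 + K)² (k(K) = (2*6 + K)² = (12 + K)²)
G(R, U) = 4 - U (G(R, U) = 2 - (U - 1*2) = 2 - (U - 2) = 2 - (-2 + U) = 2 + (2 - U) = 4 - U)
√(G(k(8), -157) - 26865) = √((4 - 1*(-157)) - 26865) = √((4 + 157) - 26865) = √(161 - 26865) = √(-26704) = 4*I*√1669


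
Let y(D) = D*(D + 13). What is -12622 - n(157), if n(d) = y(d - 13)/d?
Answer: -12766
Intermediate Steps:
y(D) = D*(13 + D)
n(d) = -13 + d (n(d) = ((d - 13)*(13 + (d - 13)))/d = ((-13 + d)*(13 + (-13 + d)))/d = ((-13 + d)*d)/d = (d*(-13 + d))/d = -13 + d)
-12622 - n(157) = -12622 - (-13 + 157) = -12622 - 1*144 = -12622 - 144 = -12766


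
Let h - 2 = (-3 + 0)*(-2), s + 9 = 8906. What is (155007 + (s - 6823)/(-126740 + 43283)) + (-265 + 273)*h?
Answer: 12941758373/83457 ≈ 1.5507e+5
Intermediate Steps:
s = 8897 (s = -9 + 8906 = 8897)
h = 8 (h = 2 + (-3 + 0)*(-2) = 2 - 3*(-2) = 2 + 6 = 8)
(155007 + (s - 6823)/(-126740 + 43283)) + (-265 + 273)*h = (155007 + (8897 - 6823)/(-126740 + 43283)) + (-265 + 273)*8 = (155007 + 2074/(-83457)) + 8*8 = (155007 + 2074*(-1/83457)) + 64 = (155007 - 2074/83457) + 64 = 12936417125/83457 + 64 = 12941758373/83457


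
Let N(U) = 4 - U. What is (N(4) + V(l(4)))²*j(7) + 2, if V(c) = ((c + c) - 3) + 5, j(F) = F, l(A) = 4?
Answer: 702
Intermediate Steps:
V(c) = 2 + 2*c (V(c) = (2*c - 3) + 5 = (-3 + 2*c) + 5 = 2 + 2*c)
(N(4) + V(l(4)))²*j(7) + 2 = ((4 - 1*4) + (2 + 2*4))²*7 + 2 = ((4 - 4) + (2 + 8))²*7 + 2 = (0 + 10)²*7 + 2 = 10²*7 + 2 = 100*7 + 2 = 700 + 2 = 702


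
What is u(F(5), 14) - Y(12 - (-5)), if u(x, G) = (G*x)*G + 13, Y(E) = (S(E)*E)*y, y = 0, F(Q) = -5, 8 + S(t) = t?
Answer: -967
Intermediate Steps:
S(t) = -8 + t
Y(E) = 0 (Y(E) = ((-8 + E)*E)*0 = (E*(-8 + E))*0 = 0)
u(x, G) = 13 + x*G**2 (u(x, G) = x*G**2 + 13 = 13 + x*G**2)
u(F(5), 14) - Y(12 - (-5)) = (13 - 5*14**2) - 1*0 = (13 - 5*196) + 0 = (13 - 980) + 0 = -967 + 0 = -967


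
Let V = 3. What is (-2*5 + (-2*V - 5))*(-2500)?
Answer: 52500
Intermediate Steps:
(-2*5 + (-2*V - 5))*(-2500) = (-2*5 + (-2*3 - 5))*(-2500) = (-10 + (-6 - 5))*(-2500) = (-10 - 11)*(-2500) = -21*(-2500) = 52500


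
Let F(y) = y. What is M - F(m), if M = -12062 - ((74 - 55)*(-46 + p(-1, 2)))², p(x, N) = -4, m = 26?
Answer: -914588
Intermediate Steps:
M = -914562 (M = -12062 - ((74 - 55)*(-46 - 4))² = -12062 - (19*(-50))² = -12062 - 1*(-950)² = -12062 - 1*902500 = -12062 - 902500 = -914562)
M - F(m) = -914562 - 1*26 = -914562 - 26 = -914588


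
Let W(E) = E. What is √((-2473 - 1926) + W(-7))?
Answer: I*√4406 ≈ 66.378*I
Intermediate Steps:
√((-2473 - 1926) + W(-7)) = √((-2473 - 1926) - 7) = √(-4399 - 7) = √(-4406) = I*√4406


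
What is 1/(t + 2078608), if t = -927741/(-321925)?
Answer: 321925/669156808141 ≈ 4.8109e-7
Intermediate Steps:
t = 927741/321925 (t = -927741*(-1/321925) = 927741/321925 ≈ 2.8819)
1/(t + 2078608) = 1/(927741/321925 + 2078608) = 1/(669156808141/321925) = 321925/669156808141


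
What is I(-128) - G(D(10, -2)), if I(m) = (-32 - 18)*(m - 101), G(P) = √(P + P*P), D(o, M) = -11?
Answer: 11450 - √110 ≈ 11440.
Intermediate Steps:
G(P) = √(P + P²)
I(m) = 5050 - 50*m (I(m) = -50*(-101 + m) = 5050 - 50*m)
I(-128) - G(D(10, -2)) = (5050 - 50*(-128)) - √(-11*(1 - 11)) = (5050 + 6400) - √(-11*(-10)) = 11450 - √110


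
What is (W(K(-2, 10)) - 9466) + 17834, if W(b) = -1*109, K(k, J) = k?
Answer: 8259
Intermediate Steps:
W(b) = -109
(W(K(-2, 10)) - 9466) + 17834 = (-109 - 9466) + 17834 = -9575 + 17834 = 8259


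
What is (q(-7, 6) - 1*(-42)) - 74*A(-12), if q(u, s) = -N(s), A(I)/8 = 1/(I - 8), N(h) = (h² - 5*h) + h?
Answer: 298/5 ≈ 59.600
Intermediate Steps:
N(h) = h² - 4*h
A(I) = 8/(-8 + I) (A(I) = 8/(I - 8) = 8/(-8 + I))
q(u, s) = -s*(-4 + s)
(q(-7, 6) - 1*(-42)) - 74*A(-12) = (6*(4 - 1*6) - 1*(-42)) - 592/(-8 - 12) = (6*(4 - 6) + 42) - 592/(-20) = (6*(-2) + 42) - 592*(-1)/20 = (-12 + 42) - 74*(-⅖) = 30 + 148/5 = 298/5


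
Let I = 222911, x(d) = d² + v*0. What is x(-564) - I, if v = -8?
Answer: 95185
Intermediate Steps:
x(d) = d² (x(d) = d² - 8*0 = d² + 0 = d²)
x(-564) - I = (-564)² - 1*222911 = 318096 - 222911 = 95185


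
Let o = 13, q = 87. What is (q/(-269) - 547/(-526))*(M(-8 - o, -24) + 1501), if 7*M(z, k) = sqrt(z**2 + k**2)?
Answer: 152172881/141494 + 43449*sqrt(113)/141494 ≈ 1078.7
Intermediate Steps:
M(z, k) = sqrt(k**2 + z**2)/7 (M(z, k) = sqrt(z**2 + k**2)/7 = sqrt(k**2 + z**2)/7)
(q/(-269) - 547/(-526))*(M(-8 - o, -24) + 1501) = (87/(-269) - 547/(-526))*(sqrt((-24)**2 + (-8 - 1*13)**2)/7 + 1501) = (87*(-1/269) - 547*(-1/526))*(sqrt(576 + (-8 - 13)**2)/7 + 1501) = (-87/269 + 547/526)*(sqrt(576 + (-21)**2)/7 + 1501) = 101381*(sqrt(576 + 441)/7 + 1501)/141494 = 101381*(sqrt(1017)/7 + 1501)/141494 = 101381*((3*sqrt(113))/7 + 1501)/141494 = 101381*(3*sqrt(113)/7 + 1501)/141494 = 101381*(1501 + 3*sqrt(113)/7)/141494 = 152172881/141494 + 43449*sqrt(113)/141494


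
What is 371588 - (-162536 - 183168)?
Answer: 717292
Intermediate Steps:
371588 - (-162536 - 183168) = 371588 - 1*(-345704) = 371588 + 345704 = 717292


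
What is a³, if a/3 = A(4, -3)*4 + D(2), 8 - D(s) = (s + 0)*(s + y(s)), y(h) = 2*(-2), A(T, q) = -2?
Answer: 1728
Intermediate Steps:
y(h) = -4
D(s) = 8 - s*(-4 + s) (D(s) = 8 - (s + 0)*(s - 4) = 8 - s*(-4 + s))
a = 12 (a = 3*(-2*4 + (8 - 1*2² + 4*2)) = 3*(-8 + (8 - 1*4 + 8)) = 3*(-8 + (8 - 4 + 8)) = 3*(-8 + 12) = 3*4 = 12)
a³ = 12³ = 1728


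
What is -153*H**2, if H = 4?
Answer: -2448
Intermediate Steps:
-153*H**2 = -153*4**2 = -153*16 = -2448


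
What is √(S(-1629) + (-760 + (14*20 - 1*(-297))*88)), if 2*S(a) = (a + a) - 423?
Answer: √192702/2 ≈ 219.49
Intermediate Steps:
S(a) = -423/2 + a (S(a) = ((a + a) - 423)/2 = (2*a - 423)/2 = (-423 + 2*a)/2 = -423/2 + a)
√(S(-1629) + (-760 + (14*20 - 1*(-297))*88)) = √((-423/2 - 1629) + (-760 + (14*20 - 1*(-297))*88)) = √(-3681/2 + (-760 + (280 + 297)*88)) = √(-3681/2 + (-760 + 577*88)) = √(-3681/2 + (-760 + 50776)) = √(-3681/2 + 50016) = √(96351/2) = √192702/2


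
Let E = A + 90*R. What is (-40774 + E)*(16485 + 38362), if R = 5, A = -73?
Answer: -2215654259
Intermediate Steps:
E = 377 (E = -73 + 90*5 = -73 + 450 = 377)
(-40774 + E)*(16485 + 38362) = (-40774 + 377)*(16485 + 38362) = -40397*54847 = -2215654259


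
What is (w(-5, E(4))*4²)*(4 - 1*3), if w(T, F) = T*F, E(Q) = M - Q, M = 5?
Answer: -80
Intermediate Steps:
E(Q) = 5 - Q
w(T, F) = F*T
(w(-5, E(4))*4²)*(4 - 1*3) = (((5 - 1*4)*(-5))*4²)*(4 - 1*3) = (((5 - 4)*(-5))*16)*(4 - 3) = ((1*(-5))*16)*1 = -5*16*1 = -80*1 = -80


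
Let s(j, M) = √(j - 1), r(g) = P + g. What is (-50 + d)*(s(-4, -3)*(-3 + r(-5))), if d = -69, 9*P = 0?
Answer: 952*I*√5 ≈ 2128.7*I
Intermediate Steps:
P = 0 (P = (⅑)*0 = 0)
r(g) = g (r(g) = 0 + g = g)
s(j, M) = √(-1 + j)
(-50 + d)*(s(-4, -3)*(-3 + r(-5))) = (-50 - 69)*(√(-1 - 4)*(-3 - 5)) = -119*√(-5)*(-8) = -119*I*√5*(-8) = -(-952)*I*√5 = 952*I*√5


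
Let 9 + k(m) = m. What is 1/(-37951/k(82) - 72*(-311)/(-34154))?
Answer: -1246621/648906535 ≈ -0.0019211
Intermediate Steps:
k(m) = -9 + m
1/(-37951/k(82) - 72*(-311)/(-34154)) = 1/(-37951/(-9 + 82) - 72*(-311)/(-34154)) = 1/(-37951/73 + 22392*(-1/34154)) = 1/(-37951*1/73 - 11196/17077) = 1/(-37951/73 - 11196/17077) = 1/(-648906535/1246621) = -1246621/648906535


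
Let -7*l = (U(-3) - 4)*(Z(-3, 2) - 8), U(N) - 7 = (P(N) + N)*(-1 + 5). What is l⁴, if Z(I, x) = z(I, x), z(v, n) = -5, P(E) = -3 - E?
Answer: 187388721/2401 ≈ 78046.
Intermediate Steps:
U(N) = -5 (U(N) = 7 + ((-3 - N) + N)*(-1 + 5) = 7 - 3*4 = 7 - 12 = -5)
Z(I, x) = -5
l = -117/7 (l = -(-5 - 4)*(-5 - 8)/7 = -(-9)*(-13)/7 = -⅐*117 = -117/7 ≈ -16.714)
l⁴ = (-117/7)⁴ = 187388721/2401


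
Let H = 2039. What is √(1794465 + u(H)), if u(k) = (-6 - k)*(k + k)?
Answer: I*√6545045 ≈ 2558.3*I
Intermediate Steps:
u(k) = 2*k*(-6 - k) (u(k) = (-6 - k)*(2*k) = 2*k*(-6 - k))
√(1794465 + u(H)) = √(1794465 - 2*2039*(6 + 2039)) = √(1794465 - 2*2039*2045) = √(1794465 - 8339510) = √(-6545045) = I*√6545045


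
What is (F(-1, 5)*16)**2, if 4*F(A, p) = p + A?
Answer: 256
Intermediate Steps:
F(A, p) = A/4 + p/4 (F(A, p) = (p + A)/4 = (A + p)/4 = A/4 + p/4)
(F(-1, 5)*16)**2 = (((1/4)*(-1) + (1/4)*5)*16)**2 = ((-1/4 + 5/4)*16)**2 = (1*16)**2 = 16**2 = 256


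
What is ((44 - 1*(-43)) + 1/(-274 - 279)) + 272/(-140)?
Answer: 235178/2765 ≈ 85.055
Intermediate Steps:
((44 - 1*(-43)) + 1/(-274 - 279)) + 272/(-140) = ((44 + 43) + 1/(-553)) + 272*(-1/140) = (87 - 1/553) - 68/35 = 48110/553 - 68/35 = 235178/2765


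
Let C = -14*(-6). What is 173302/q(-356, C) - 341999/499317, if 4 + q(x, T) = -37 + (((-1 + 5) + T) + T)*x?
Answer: -15355419923/4370664363 ≈ -3.5133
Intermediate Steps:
C = 84
q(x, T) = -41 + x*(4 + 2*T) (q(x, T) = -4 + (-37 + (((-1 + 5) + T) + T)*x) = -4 + (-37 + ((4 + T) + T)*x) = -4 + (-37 + (4 + 2*T)*x) = -4 + (-37 + x*(4 + 2*T)) = -41 + x*(4 + 2*T))
173302/q(-356, C) - 341999/499317 = 173302/(-41 + 4*(-356) + 2*84*(-356)) - 341999/499317 = 173302/(-41 - 1424 - 59808) - 341999*1/499317 = 173302/(-61273) - 48857/71331 = 173302*(-1/61273) - 48857/71331 = -173302/61273 - 48857/71331 = -15355419923/4370664363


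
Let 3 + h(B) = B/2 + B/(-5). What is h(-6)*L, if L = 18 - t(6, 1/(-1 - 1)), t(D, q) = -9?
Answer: -648/5 ≈ -129.60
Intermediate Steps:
h(B) = -3 + 3*B/10 (h(B) = -3 + (B/2 + B/(-5)) = -3 + (B*(½) + B*(-⅕)) = -3 + (B/2 - B/5) = -3 + 3*B/10)
L = 27 (L = 18 - 1*(-9) = 18 + 9 = 27)
h(-6)*L = (-3 + (3/10)*(-6))*27 = (-3 - 9/5)*27 = -24/5*27 = -648/5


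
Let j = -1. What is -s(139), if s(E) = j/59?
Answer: 1/59 ≈ 0.016949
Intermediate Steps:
s(E) = -1/59
-s(139) = -1*(-1/59) = 1/59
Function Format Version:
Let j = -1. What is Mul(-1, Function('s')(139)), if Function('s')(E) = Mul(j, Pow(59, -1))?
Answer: Rational(1, 59) ≈ 0.016949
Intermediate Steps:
Function('s')(E) = Rational(-1, 59) (Function('s')(E) = Mul(-1, Pow(59, -1)) = Mul(-1, Rational(1, 59)) = Rational(-1, 59))
Mul(-1, Function('s')(139)) = Mul(-1, Rational(-1, 59)) = Rational(1, 59)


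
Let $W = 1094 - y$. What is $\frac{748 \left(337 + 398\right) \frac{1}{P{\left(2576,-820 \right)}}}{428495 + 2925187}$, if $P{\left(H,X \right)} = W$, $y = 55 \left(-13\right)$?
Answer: $\frac{91630}{1011135123} \approx 9.0621 \cdot 10^{-5}$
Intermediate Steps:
$y = -715$
$W = 1809$ ($W = 1094 - -715 = 1094 + 715 = 1809$)
$P{\left(H,X \right)} = 1809$
$\frac{748 \left(337 + 398\right) \frac{1}{P{\left(2576,-820 \right)}}}{428495 + 2925187} = \frac{748 \left(337 + 398\right) \frac{1}{1809}}{428495 + 2925187} = \frac{748 \cdot 735 \cdot \frac{1}{1809}}{3353682} = 549780 \cdot \frac{1}{1809} \cdot \frac{1}{3353682} = \frac{183260}{603} \cdot \frac{1}{3353682} = \frac{91630}{1011135123}$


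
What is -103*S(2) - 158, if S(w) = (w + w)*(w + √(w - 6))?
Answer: -982 - 824*I ≈ -982.0 - 824.0*I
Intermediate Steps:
S(w) = 2*w*(w + √(-6 + w)) (S(w) = (2*w)*(w + √(-6 + w)) = 2*w*(w + √(-6 + w)))
-103*S(2) - 158 = -206*2*(2 + √(-6 + 2)) - 158 = -206*2*(2 + √(-4)) - 158 = -206*2*(2 + 2*I) - 158 = -103*(8 + 8*I) - 158 = (-824 - 824*I) - 158 = -982 - 824*I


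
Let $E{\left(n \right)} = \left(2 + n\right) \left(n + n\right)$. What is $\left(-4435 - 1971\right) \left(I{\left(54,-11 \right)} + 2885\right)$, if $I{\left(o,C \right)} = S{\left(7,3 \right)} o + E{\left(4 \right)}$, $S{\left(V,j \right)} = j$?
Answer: $-19826570$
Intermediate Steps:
$E{\left(n \right)} = 2 n \left(2 + n\right)$ ($E{\left(n \right)} = \left(2 + n\right) 2 n = 2 n \left(2 + n\right)$)
$I{\left(o,C \right)} = 48 + 3 o$ ($I{\left(o,C \right)} = 3 o + 2 \cdot 4 \left(2 + 4\right) = 3 o + 2 \cdot 4 \cdot 6 = 3 o + 48 = 48 + 3 o$)
$\left(-4435 - 1971\right) \left(I{\left(54,-11 \right)} + 2885\right) = \left(-4435 - 1971\right) \left(\left(48 + 3 \cdot 54\right) + 2885\right) = - 6406 \left(\left(48 + 162\right) + 2885\right) = - 6406 \left(210 + 2885\right) = \left(-6406\right) 3095 = -19826570$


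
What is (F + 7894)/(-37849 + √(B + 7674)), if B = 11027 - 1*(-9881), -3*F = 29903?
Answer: 235458629/4297554657 + 6221*√28582/4297554657 ≈ 0.055034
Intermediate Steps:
F = -29903/3 (F = -⅓*29903 = -29903/3 ≈ -9967.7)
B = 20908 (B = 11027 + 9881 = 20908)
(F + 7894)/(-37849 + √(B + 7674)) = (-29903/3 + 7894)/(-37849 + √(20908 + 7674)) = -6221/(3*(-37849 + √28582))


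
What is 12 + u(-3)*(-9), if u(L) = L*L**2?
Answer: 255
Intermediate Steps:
u(L) = L**3
12 + u(-3)*(-9) = 12 + (-3)**3*(-9) = 12 - 27*(-9) = 12 + 243 = 255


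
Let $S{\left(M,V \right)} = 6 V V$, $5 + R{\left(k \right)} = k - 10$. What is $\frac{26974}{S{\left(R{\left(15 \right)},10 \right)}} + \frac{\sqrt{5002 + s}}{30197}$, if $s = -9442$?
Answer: $\frac{13487}{300} + \frac{2 i \sqrt{1110}}{30197} \approx 44.957 + 0.0022066 i$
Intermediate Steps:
$R{\left(k \right)} = -15 + k$ ($R{\left(k \right)} = -5 + \left(k - 10\right) = -5 + \left(-10 + k\right) = -15 + k$)
$S{\left(M,V \right)} = 6 V^{2}$
$\frac{26974}{S{\left(R{\left(15 \right)},10 \right)}} + \frac{\sqrt{5002 + s}}{30197} = \frac{26974}{6 \cdot 10^{2}} + \frac{\sqrt{5002 - 9442}}{30197} = \frac{26974}{6 \cdot 100} + \sqrt{-4440} \cdot \frac{1}{30197} = \frac{26974}{600} + 2 i \sqrt{1110} \cdot \frac{1}{30197} = 26974 \cdot \frac{1}{600} + \frac{2 i \sqrt{1110}}{30197} = \frac{13487}{300} + \frac{2 i \sqrt{1110}}{30197}$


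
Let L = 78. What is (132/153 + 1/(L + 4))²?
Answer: 13388281/17489124 ≈ 0.76552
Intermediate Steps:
(132/153 + 1/(L + 4))² = (132/153 + 1/(78 + 4))² = (132*(1/153) + 1/82)² = (44/51 + 1/82)² = (3659/4182)² = 13388281/17489124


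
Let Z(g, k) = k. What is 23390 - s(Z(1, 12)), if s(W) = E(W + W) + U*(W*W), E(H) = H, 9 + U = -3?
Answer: 25094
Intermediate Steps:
U = -12 (U = -9 - 3 = -12)
s(W) = -12*W**2 + 2*W (s(W) = (W + W) - 12*W*W = 2*W - 12*W**2 = -12*W**2 + 2*W)
23390 - s(Z(1, 12)) = 23390 - 2*12*(1 - 6*12) = 23390 - 2*12*(1 - 72) = 23390 - 2*12*(-71) = 23390 - 1*(-1704) = 23390 + 1704 = 25094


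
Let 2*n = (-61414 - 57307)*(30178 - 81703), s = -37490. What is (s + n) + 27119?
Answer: 6117078783/2 ≈ 3.0585e+9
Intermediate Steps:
n = 6117099525/2 (n = ((-61414 - 57307)*(30178 - 81703))/2 = (-118721*(-51525))/2 = (1/2)*6117099525 = 6117099525/2 ≈ 3.0585e+9)
(s + n) + 27119 = (-37490 + 6117099525/2) + 27119 = 6117024545/2 + 27119 = 6117078783/2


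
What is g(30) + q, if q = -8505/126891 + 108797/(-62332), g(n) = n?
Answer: 24771733397/878818868 ≈ 28.188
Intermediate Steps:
q = -1592832643/878818868 (q = -8505*1/126891 + 108797*(-1/62332) = -945/14099 - 108797/62332 = -1592832643/878818868 ≈ -1.8125)
g(30) + q = 30 - 1592832643/878818868 = 24771733397/878818868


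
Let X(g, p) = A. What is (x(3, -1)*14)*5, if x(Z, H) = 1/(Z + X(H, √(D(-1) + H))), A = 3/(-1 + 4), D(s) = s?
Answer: 35/2 ≈ 17.500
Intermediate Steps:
A = 1 (A = 3/3 = 3*(⅓) = 1)
X(g, p) = 1
x(Z, H) = 1/(1 + Z) (x(Z, H) = 1/(Z + 1) = 1/(1 + Z))
(x(3, -1)*14)*5 = (14/(1 + 3))*5 = (14/4)*5 = ((¼)*14)*5 = (7/2)*5 = 35/2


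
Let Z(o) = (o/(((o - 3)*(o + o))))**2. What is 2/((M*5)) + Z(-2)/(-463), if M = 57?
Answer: 18463/2639100 ≈ 0.0069959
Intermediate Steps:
Z(o) = 1/(4*(-3 + o)**2) (Z(o) = (o/(((-3 + o)*(2*o))))**2 = (o/((2*o*(-3 + o))))**2 = (o*(1/(2*o*(-3 + o))))**2 = (1/(2*(-3 + o)))**2 = 1/(4*(-3 + o)**2))
2/((M*5)) + Z(-2)/(-463) = 2/((57*5)) + (1/(4*(-3 - 2)**2))/(-463) = 2/285 + ((1/4)/(-5)**2)*(-1/463) = 2*(1/285) + ((1/4)*(1/25))*(-1/463) = 2/285 + (1/100)*(-1/463) = 2/285 - 1/46300 = 18463/2639100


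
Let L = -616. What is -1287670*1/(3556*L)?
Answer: 643835/1095248 ≈ 0.58784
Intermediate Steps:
-1287670*1/(3556*L) = -1287670/((-616*3556)) = -1287670/(-2190496) = -1287670*(-1/2190496) = 643835/1095248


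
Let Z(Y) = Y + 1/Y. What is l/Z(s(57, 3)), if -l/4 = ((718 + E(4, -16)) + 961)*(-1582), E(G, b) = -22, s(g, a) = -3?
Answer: -15728244/5 ≈ -3.1456e+6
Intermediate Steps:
l = 10485496 (l = -4*((718 - 22) + 961)*(-1582) = -4*(696 + 961)*(-1582) = -6628*(-1582) = -4*(-2621374) = 10485496)
l/Z(s(57, 3)) = 10485496/(-3 + 1/(-3)) = 10485496/(-3 - ⅓) = 10485496/(-10/3) = 10485496*(-3/10) = -15728244/5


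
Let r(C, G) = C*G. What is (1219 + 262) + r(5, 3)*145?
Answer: 3656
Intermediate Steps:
(1219 + 262) + r(5, 3)*145 = (1219 + 262) + (5*3)*145 = 1481 + 15*145 = 1481 + 2175 = 3656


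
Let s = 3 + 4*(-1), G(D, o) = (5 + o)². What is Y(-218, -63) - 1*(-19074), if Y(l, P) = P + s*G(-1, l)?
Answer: -26358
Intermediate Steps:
s = -1 (s = 3 - 4 = -1)
Y(l, P) = P - (5 + l)²
Y(-218, -63) - 1*(-19074) = (-63 - (5 - 218)²) - 1*(-19074) = (-63 - 1*(-213)²) + 19074 = (-63 - 1*45369) + 19074 = (-63 - 45369) + 19074 = -45432 + 19074 = -26358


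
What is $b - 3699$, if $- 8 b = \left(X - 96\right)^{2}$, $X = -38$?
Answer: $- \frac{11887}{2} \approx -5943.5$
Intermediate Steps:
$b = - \frac{4489}{2}$ ($b = - \frac{\left(-38 - 96\right)^{2}}{8} = - \frac{\left(-134\right)^{2}}{8} = \left(- \frac{1}{8}\right) 17956 = - \frac{4489}{2} \approx -2244.5$)
$b - 3699 = - \frac{4489}{2} - 3699 = - \frac{11887}{2}$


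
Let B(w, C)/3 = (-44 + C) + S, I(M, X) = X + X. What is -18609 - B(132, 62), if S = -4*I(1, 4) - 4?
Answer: -18555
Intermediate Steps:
I(M, X) = 2*X
S = -36 (S = -8*4 - 4 = -4*8 - 4 = -32 - 4 = -36)
B(w, C) = -240 + 3*C (B(w, C) = 3*((-44 + C) - 36) = 3*(-80 + C) = -240 + 3*C)
-18609 - B(132, 62) = -18609 - (-240 + 3*62) = -18609 - (-240 + 186) = -18609 - 1*(-54) = -18609 + 54 = -18555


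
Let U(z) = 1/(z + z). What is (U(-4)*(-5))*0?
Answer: 0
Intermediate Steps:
U(z) = 1/(2*z)
(U(-4)*(-5))*0 = (((1/2)/(-4))*(-5))*0 = (((1/2)*(-1/4))*(-5))*0 = -1/8*(-5)*0 = (5/8)*0 = 0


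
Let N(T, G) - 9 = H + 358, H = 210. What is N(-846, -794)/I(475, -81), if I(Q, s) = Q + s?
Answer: 577/394 ≈ 1.4645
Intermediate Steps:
N(T, G) = 577 (N(T, G) = 9 + (210 + 358) = 9 + 568 = 577)
N(-846, -794)/I(475, -81) = 577/(475 - 81) = 577/394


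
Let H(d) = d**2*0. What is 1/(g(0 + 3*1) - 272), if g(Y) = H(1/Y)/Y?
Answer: -1/272 ≈ -0.0036765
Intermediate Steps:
H(d) = 0
g(Y) = 0 (g(Y) = 0/Y = 0)
1/(g(0 + 3*1) - 272) = 1/(0 - 272) = 1/(-272) = -1/272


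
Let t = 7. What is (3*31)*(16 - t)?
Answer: 837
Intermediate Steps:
(3*31)*(16 - t) = (3*31)*(16 - 1*7) = 93*(16 - 7) = 93*9 = 837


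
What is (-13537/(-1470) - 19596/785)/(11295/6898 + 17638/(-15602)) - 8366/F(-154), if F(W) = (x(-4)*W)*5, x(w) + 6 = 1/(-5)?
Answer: -7047989680630930/214682751701187 ≈ -32.830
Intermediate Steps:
x(w) = -31/5 (x(w) = -6 + 1/(-5) = -6 - ⅕ = -31/5)
F(W) = -31*W (F(W) = -31*W/5*5 = -31*W)
(-13537/(-1470) - 19596/785)/(11295/6898 + 17638/(-15602)) - 8366/F(-154) = (-13537/(-1470) - 19596/785)/(11295/6898 + 17638/(-15602)) - 8366/((-31*(-154))) = (-13537*(-1/1470) - 19596*1/785)/(11295*(1/6898) + 17638*(-1/15602)) - 8366/4774 = (13537/1470 - 19596/785)/(11295/6898 - 8819/7801) - 8366*1/4774 = -727183/(46158*27278833/53811298) - 4183/2387 = -727183/46158*53811298/27278833 - 4183/2387 = -19565330556767/629568186807 - 4183/2387 = -7047989680630930/214682751701187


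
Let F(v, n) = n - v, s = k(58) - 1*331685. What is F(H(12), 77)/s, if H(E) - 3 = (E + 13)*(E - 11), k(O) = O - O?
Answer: -49/331685 ≈ -0.00014773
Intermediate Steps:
k(O) = 0
H(E) = 3 + (-11 + E)*(13 + E) (H(E) = 3 + (E + 13)*(E - 11) = 3 + (13 + E)*(-11 + E) = 3 + (-11 + E)*(13 + E))
s = -331685 (s = 0 - 1*331685 = 0 - 331685 = -331685)
F(H(12), 77)/s = (77 - (-140 + 12**2 + 2*12))/(-331685) = (77 - (-140 + 144 + 24))*(-1/331685) = (77 - 1*28)*(-1/331685) = (77 - 28)*(-1/331685) = 49*(-1/331685) = -49/331685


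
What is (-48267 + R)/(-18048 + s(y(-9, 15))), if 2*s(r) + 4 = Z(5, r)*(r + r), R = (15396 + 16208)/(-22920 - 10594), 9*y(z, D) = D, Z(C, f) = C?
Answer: 2426477763/906972625 ≈ 2.6754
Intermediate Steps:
y(z, D) = D/9
R = -15802/16757 (R = 31604/(-33514) = 31604*(-1/33514) = -15802/16757 ≈ -0.94301)
s(r) = -2 + 5*r (s(r) = -2 + (5*(r + r))/2 = -2 + (5*(2*r))/2 = -2 + (10*r)/2 = -2 + 5*r)
(-48267 + R)/(-18048 + s(y(-9, 15))) = (-48267 - 15802/16757)/(-18048 + (-2 + 5*((1/9)*15))) = -808825921/(16757*(-18048 + (-2 + 5*(5/3)))) = -808825921/(16757*(-18048 + (-2 + 25/3))) = -808825921/(16757*(-18048 + 19/3)) = -808825921/(16757*(-54125/3)) = -808825921/16757*(-3/54125) = 2426477763/906972625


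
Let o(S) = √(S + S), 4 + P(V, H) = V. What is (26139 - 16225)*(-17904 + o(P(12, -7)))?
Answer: -177460600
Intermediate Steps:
P(V, H) = -4 + V
o(S) = √2*√S (o(S) = √(2*S) = √2*√S)
(26139 - 16225)*(-17904 + o(P(12, -7))) = (26139 - 16225)*(-17904 + √2*√(-4 + 12)) = 9914*(-17904 + √2*√8) = 9914*(-17904 + √2*(2*√2)) = 9914*(-17904 + 4) = 9914*(-17900) = -177460600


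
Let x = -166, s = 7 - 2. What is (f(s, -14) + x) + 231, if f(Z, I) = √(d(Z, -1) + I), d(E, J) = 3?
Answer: 65 + I*√11 ≈ 65.0 + 3.3166*I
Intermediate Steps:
s = 5
f(Z, I) = √(3 + I)
(f(s, -14) + x) + 231 = (√(3 - 14) - 166) + 231 = (√(-11) - 166) + 231 = (I*√11 - 166) + 231 = (-166 + I*√11) + 231 = 65 + I*√11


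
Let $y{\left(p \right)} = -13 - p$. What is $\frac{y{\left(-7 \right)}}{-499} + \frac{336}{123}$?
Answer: $\frac{56134}{20459} \approx 2.7437$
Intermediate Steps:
$\frac{y{\left(-7 \right)}}{-499} + \frac{336}{123} = \frac{-13 - -7}{-499} + \frac{336}{123} = \left(-13 + 7\right) \left(- \frac{1}{499}\right) + 336 \cdot \frac{1}{123} = \left(-6\right) \left(- \frac{1}{499}\right) + \frac{112}{41} = \frac{6}{499} + \frac{112}{41} = \frac{56134}{20459}$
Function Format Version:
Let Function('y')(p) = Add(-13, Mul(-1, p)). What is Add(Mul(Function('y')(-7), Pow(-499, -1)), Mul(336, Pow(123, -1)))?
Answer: Rational(56134, 20459) ≈ 2.7437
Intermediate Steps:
Add(Mul(Function('y')(-7), Pow(-499, -1)), Mul(336, Pow(123, -1))) = Add(Mul(Add(-13, Mul(-1, -7)), Pow(-499, -1)), Mul(336, Pow(123, -1))) = Add(Mul(Add(-13, 7), Rational(-1, 499)), Mul(336, Rational(1, 123))) = Add(Mul(-6, Rational(-1, 499)), Rational(112, 41)) = Add(Rational(6, 499), Rational(112, 41)) = Rational(56134, 20459)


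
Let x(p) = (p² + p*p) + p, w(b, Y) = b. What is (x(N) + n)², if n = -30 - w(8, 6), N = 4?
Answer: 4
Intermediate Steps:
x(p) = p + 2*p² (x(p) = (p² + p²) + p = 2*p² + p = p + 2*p²)
n = -38 (n = -30 - 1*8 = -30 - 8 = -38)
(x(N) + n)² = (4*(1 + 2*4) - 38)² = (4*(1 + 8) - 38)² = (4*9 - 38)² = (36 - 38)² = (-2)² = 4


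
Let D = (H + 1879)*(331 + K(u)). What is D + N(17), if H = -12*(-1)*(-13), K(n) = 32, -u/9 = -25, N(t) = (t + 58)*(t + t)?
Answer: 627999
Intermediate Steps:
N(t) = 2*t*(58 + t) (N(t) = (58 + t)*(2*t) = 2*t*(58 + t))
u = 225 (u = -9*(-25) = 225)
H = -156 (H = 12*(-13) = -156)
D = 625449 (D = (-156 + 1879)*(331 + 32) = 1723*363 = 625449)
D + N(17) = 625449 + 2*17*(58 + 17) = 625449 + 2*17*75 = 625449 + 2550 = 627999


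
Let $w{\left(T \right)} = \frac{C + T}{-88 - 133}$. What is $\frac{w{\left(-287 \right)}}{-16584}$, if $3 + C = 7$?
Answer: $- \frac{283}{3665064} \approx -7.7216 \cdot 10^{-5}$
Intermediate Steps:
$C = 4$ ($C = -3 + 7 = 4$)
$w{\left(T \right)} = - \frac{4}{221} - \frac{T}{221}$ ($w{\left(T \right)} = \frac{4 + T}{-88 - 133} = \frac{4 + T}{-221} = \left(4 + T\right) \left(- \frac{1}{221}\right) = - \frac{4}{221} - \frac{T}{221}$)
$\frac{w{\left(-287 \right)}}{-16584} = \frac{- \frac{4}{221} - - \frac{287}{221}}{-16584} = \left(- \frac{4}{221} + \frac{287}{221}\right) \left(- \frac{1}{16584}\right) = \frac{283}{221} \left(- \frac{1}{16584}\right) = - \frac{283}{3665064}$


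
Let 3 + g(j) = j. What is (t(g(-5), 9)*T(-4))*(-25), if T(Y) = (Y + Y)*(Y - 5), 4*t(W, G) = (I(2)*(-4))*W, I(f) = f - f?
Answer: 0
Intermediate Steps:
g(j) = -3 + j
I(f) = 0
t(W, G) = 0 (t(W, G) = ((0*(-4))*W)/4 = (0*W)/4 = (¼)*0 = 0)
T(Y) = 2*Y*(-5 + Y) (T(Y) = (2*Y)*(-5 + Y) = 2*Y*(-5 + Y))
(t(g(-5), 9)*T(-4))*(-25) = (0*(2*(-4)*(-5 - 4)))*(-25) = (0*(2*(-4)*(-9)))*(-25) = (0*72)*(-25) = 0*(-25) = 0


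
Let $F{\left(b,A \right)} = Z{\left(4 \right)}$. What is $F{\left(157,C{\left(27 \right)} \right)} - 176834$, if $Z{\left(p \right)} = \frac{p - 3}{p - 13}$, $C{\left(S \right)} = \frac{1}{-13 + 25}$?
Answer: $- \frac{1591507}{9} \approx -1.7683 \cdot 10^{5}$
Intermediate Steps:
$C{\left(S \right)} = \frac{1}{12}$
$Z{\left(p \right)} = \frac{-3 + p}{-13 + p}$
$F{\left(b,A \right)} = - \frac{1}{9}$ ($F{\left(b,A \right)} = \frac{-3 + 4}{-13 + 4} = \frac{1}{-9} \cdot 1 = \left(- \frac{1}{9}\right) 1 = - \frac{1}{9}$)
$F{\left(157,C{\left(27 \right)} \right)} - 176834 = - \frac{1}{9} - 176834 = - \frac{1591507}{9}$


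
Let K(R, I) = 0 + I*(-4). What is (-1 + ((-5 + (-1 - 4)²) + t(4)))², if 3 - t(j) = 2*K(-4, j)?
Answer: 2916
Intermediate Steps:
K(R, I) = -4*I (K(R, I) = 0 - 4*I = -4*I)
t(j) = 3 + 8*j (t(j) = 3 - 2*(-4*j) = 3 - (-8)*j = 3 + 8*j)
(-1 + ((-5 + (-1 - 4)²) + t(4)))² = (-1 + ((-5 + (-1 - 4)²) + (3 + 8*4)))² = (-1 + ((-5 + (-5)²) + (3 + 32)))² = (-1 + ((-5 + 25) + 35))² = (-1 + (20 + 35))² = (-1 + 55)² = 54² = 2916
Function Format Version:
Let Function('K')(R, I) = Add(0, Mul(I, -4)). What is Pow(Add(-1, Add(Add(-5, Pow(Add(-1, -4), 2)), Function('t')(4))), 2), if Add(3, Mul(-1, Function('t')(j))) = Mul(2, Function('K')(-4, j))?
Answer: 2916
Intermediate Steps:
Function('K')(R, I) = Mul(-4, I) (Function('K')(R, I) = Add(0, Mul(-4, I)) = Mul(-4, I))
Function('t')(j) = Add(3, Mul(8, j)) (Function('t')(j) = Add(3, Mul(-1, Mul(2, Mul(-4, j)))) = Add(3, Mul(-1, Mul(-8, j))) = Add(3, Mul(8, j)))
Pow(Add(-1, Add(Add(-5, Pow(Add(-1, -4), 2)), Function('t')(4))), 2) = Pow(Add(-1, Add(Add(-5, Pow(Add(-1, -4), 2)), Add(3, Mul(8, 4)))), 2) = Pow(Add(-1, Add(Add(-5, Pow(-5, 2)), Add(3, 32))), 2) = Pow(Add(-1, Add(Add(-5, 25), 35)), 2) = Pow(Add(-1, Add(20, 35)), 2) = Pow(Add(-1, 55), 2) = Pow(54, 2) = 2916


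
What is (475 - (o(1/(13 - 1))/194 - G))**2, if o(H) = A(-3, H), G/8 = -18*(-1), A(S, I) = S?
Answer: 14421367921/37636 ≈ 3.8318e+5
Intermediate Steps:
G = 144 (G = 8*(-18*(-1)) = 8*18 = 144)
o(H) = -3
(475 - (o(1/(13 - 1))/194 - G))**2 = (475 - (-3/194 - 1*144))**2 = (475 - (-3*1/194 - 144))**2 = (475 - (-3/194 - 144))**2 = (475 - 1*(-27939/194))**2 = (475 + 27939/194)**2 = (120089/194)**2 = 14421367921/37636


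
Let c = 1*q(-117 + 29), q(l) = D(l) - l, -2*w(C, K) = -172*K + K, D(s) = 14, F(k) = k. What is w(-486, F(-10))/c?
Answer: -285/34 ≈ -8.3824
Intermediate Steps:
w(C, K) = 171*K/2 (w(C, K) = -(-172*K + K)/2 = -(-171)*K/2 = 171*K/2)
q(l) = 14 - l
c = 102 (c = 1*(14 - (-117 + 29)) = 1*(14 - 1*(-88)) = 1*(14 + 88) = 1*102 = 102)
w(-486, F(-10))/c = ((171/2)*(-10))/102 = -855*1/102 = -285/34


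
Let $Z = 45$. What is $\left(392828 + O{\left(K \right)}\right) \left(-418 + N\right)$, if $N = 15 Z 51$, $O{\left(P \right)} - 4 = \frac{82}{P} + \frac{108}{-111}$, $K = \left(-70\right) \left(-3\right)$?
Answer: $\frac{51899784988399}{3885} \approx 1.3359 \cdot 10^{10}$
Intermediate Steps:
$K = 210$
$O{\left(P \right)} = \frac{112}{37} + \frac{82}{P}$ ($O{\left(P \right)} = 4 + \left(\frac{82}{P} + \frac{108}{-111}\right) = 4 + \left(\frac{82}{P} + 108 \left(- \frac{1}{111}\right)\right) = 4 - \left(\frac{36}{37} - \frac{82}{P}\right) = \frac{112}{37} + \frac{82}{P}$)
$N = 34425$ ($N = 15 \cdot 45 \cdot 51 = 675 \cdot 51 = 34425$)
$\left(392828 + O{\left(K \right)}\right) \left(-418 + N\right) = \left(392828 + \left(\frac{112}{37} + \frac{82}{210}\right)\right) \left(-418 + 34425\right) = \left(392828 + \left(\frac{112}{37} + 82 \cdot \frac{1}{210}\right)\right) 34007 = \left(392828 + \left(\frac{112}{37} + \frac{41}{105}\right)\right) 34007 = \left(392828 + \frac{13277}{3885}\right) 34007 = \frac{1526150057}{3885} \cdot 34007 = \frac{51899784988399}{3885}$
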